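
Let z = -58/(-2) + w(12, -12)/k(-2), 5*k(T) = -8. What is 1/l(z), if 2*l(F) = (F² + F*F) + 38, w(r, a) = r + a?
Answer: 1/860 ≈ 0.0011628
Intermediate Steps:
w(r, a) = a + r
k(T) = -8/5 (k(T) = (⅕)*(-8) = -8/5)
z = 29 (z = -58/(-2) + (-12 + 12)/(-8/5) = -58*(-½) + 0*(-5/8) = 29 + 0 = 29)
l(F) = 19 + F² (l(F) = ((F² + F*F) + 38)/2 = ((F² + F²) + 38)/2 = (2*F² + 38)/2 = (38 + 2*F²)/2 = 19 + F²)
1/l(z) = 1/(19 + 29²) = 1/(19 + 841) = 1/860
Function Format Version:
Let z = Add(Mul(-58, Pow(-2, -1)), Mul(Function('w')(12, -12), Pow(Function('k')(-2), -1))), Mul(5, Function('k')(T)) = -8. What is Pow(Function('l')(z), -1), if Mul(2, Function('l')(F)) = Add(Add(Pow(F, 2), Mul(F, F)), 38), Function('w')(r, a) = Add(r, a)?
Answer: Rational(1, 860) ≈ 0.0011628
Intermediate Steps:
Function('w')(r, a) = Add(a, r)
Function('k')(T) = Rational(-8, 5) (Function('k')(T) = Mul(Rational(1, 5), -8) = Rational(-8, 5))
z = 29 (z = Add(Mul(-58, Pow(-2, -1)), Mul(Add(-12, 12), Pow(Rational(-8, 5), -1))) = Add(Mul(-58, Rational(-1, 2)), Mul(0, Rational(-5, 8))) = Add(29, 0) = 29)
Function('l')(F) = Add(19, Pow(F, 2)) (Function('l')(F) = Mul(Rational(1, 2), Add(Add(Pow(F, 2), Mul(F, F)), 38)) = Mul(Rational(1, 2), Add(Add(Pow(F, 2), Pow(F, 2)), 38)) = Mul(Rational(1, 2), Add(Mul(2, Pow(F, 2)), 38)) = Mul(Rational(1, 2), Add(38, Mul(2, Pow(F, 2)))) = Add(19, Pow(F, 2)))
Pow(Function('l')(z), -1) = Pow(Add(19, Pow(29, 2)), -1) = Pow(Add(19, 841), -1) = Pow(860, -1) = Rational(1, 860)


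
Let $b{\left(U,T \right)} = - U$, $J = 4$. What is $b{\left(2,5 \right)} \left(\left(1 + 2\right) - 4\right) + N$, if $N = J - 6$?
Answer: $0$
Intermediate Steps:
$N = -2$ ($N = 4 - 6 = -2$)
$b{\left(2,5 \right)} \left(\left(1 + 2\right) - 4\right) + N = \left(-1\right) 2 \left(\left(1 + 2\right) - 4\right) - 2 = - 2 \left(3 - 4\right) - 2 = \left(-2\right) \left(-1\right) - 2 = 2 - 2 = 0$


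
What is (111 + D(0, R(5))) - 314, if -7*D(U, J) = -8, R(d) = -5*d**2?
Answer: -1413/7 ≈ -201.86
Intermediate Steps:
D(U, J) = 8/7 (D(U, J) = -1/7*(-8) = 8/7)
(111 + D(0, R(5))) - 314 = (111 + 8/7) - 314 = 785/7 - 314 = -1413/7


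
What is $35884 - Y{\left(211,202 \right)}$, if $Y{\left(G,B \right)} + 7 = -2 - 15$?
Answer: $35908$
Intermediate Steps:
$Y{\left(G,B \right)} = -24$ ($Y{\left(G,B \right)} = -7 - 17 = -24$)
$35884 - Y{\left(211,202 \right)} = 35884 - -24 = 35884 + 24 = 35908$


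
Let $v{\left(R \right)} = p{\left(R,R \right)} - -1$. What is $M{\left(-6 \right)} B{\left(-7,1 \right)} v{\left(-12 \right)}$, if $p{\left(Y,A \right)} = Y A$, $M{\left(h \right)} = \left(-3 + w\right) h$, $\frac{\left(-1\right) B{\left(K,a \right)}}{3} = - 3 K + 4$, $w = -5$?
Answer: $-522000$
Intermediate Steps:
$B{\left(K,a \right)} = -12 + 9 K$ ($B{\left(K,a \right)} = - 3 \left(- 3 K + 4\right) = - 3 \left(4 - 3 K\right) = -12 + 9 K$)
$M{\left(h \right)} = - 8 h$ ($M{\left(h \right)} = \left(-3 - 5\right) h = - 8 h$)
$p{\left(Y,A \right)} = A Y$
$v{\left(R \right)} = 1 + R^{2}$ ($v{\left(R \right)} = R R - -1 = R^{2} + 1 = 1 + R^{2}$)
$M{\left(-6 \right)} B{\left(-7,1 \right)} v{\left(-12 \right)} = \left(-8\right) \left(-6\right) \left(-12 + 9 \left(-7\right)\right) \left(1 + \left(-12\right)^{2}\right) = 48 \left(-12 - 63\right) \left(1 + 144\right) = 48 \left(-75\right) 145 = \left(-3600\right) 145 = -522000$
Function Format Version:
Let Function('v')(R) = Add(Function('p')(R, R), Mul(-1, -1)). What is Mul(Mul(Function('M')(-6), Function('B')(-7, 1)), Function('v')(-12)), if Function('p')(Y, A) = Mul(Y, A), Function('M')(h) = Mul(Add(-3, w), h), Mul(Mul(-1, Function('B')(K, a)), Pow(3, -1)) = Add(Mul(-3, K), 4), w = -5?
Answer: -522000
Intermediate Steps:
Function('B')(K, a) = Add(-12, Mul(9, K)) (Function('B')(K, a) = Mul(-3, Add(Mul(-3, K), 4)) = Mul(-3, Add(4, Mul(-3, K))) = Add(-12, Mul(9, K)))
Function('M')(h) = Mul(-8, h) (Function('M')(h) = Mul(Add(-3, -5), h) = Mul(-8, h))
Function('p')(Y, A) = Mul(A, Y)
Function('v')(R) = Add(1, Pow(R, 2)) (Function('v')(R) = Add(Mul(R, R), Mul(-1, -1)) = Add(Pow(R, 2), 1) = Add(1, Pow(R, 2)))
Mul(Mul(Function('M')(-6), Function('B')(-7, 1)), Function('v')(-12)) = Mul(Mul(Mul(-8, -6), Add(-12, Mul(9, -7))), Add(1, Pow(-12, 2))) = Mul(Mul(48, Add(-12, -63)), Add(1, 144)) = Mul(Mul(48, -75), 145) = Mul(-3600, 145) = -522000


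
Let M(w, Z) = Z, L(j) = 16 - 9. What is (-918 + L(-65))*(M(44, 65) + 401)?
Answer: -424526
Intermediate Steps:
L(j) = 7
(-918 + L(-65))*(M(44, 65) + 401) = (-918 + 7)*(65 + 401) = -911*466 = -424526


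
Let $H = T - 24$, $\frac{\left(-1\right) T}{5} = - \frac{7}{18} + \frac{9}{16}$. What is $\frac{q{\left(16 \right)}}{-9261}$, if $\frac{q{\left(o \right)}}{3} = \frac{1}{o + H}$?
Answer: $\frac{16}{438011} \approx 3.6529 \cdot 10^{-5}$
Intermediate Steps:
$T = - \frac{125}{144}$ ($T = - 5 \left(- \frac{7}{18} + \frac{9}{16}\right) = \left(-5\right) \frac{25}{144} = - \frac{125}{144} \approx -0.86806$)
$H = - \frac{3581}{144}$ ($H = - \frac{125}{144} - 24 = - \frac{3581}{144} \approx -24.868$)
$q{\left(o \right)} = \frac{3}{- \frac{3581}{144} + o}$ ($q{\left(o \right)} = \frac{3}{o - \frac{3581}{144}} = \frac{3}{- \frac{3581}{144} + o}$)
$\frac{q{\left(16 \right)}}{-9261} = \frac{432 \frac{1}{-3581 + 144 \cdot 16}}{-9261} = \frac{432}{-3581 + 2304} \left(- \frac{1}{9261}\right) = \frac{432}{-1277} \left(- \frac{1}{9261}\right) = 432 \left(- \frac{1}{1277}\right) \left(- \frac{1}{9261}\right) = \left(- \frac{432}{1277}\right) \left(- \frac{1}{9261}\right) = \frac{16}{438011}$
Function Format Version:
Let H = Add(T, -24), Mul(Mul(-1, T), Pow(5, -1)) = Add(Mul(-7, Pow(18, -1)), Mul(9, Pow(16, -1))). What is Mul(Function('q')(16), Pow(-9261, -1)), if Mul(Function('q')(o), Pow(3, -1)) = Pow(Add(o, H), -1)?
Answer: Rational(16, 438011) ≈ 3.6529e-5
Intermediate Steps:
T = Rational(-125, 144) (T = Mul(-5, Add(Mul(-7, Pow(18, -1)), Mul(9, Pow(16, -1)))) = Mul(-5, Add(Mul(-7, Rational(1, 18)), Mul(9, Rational(1, 16)))) = Mul(-5, Add(Rational(-7, 18), Rational(9, 16))) = Mul(-5, Rational(25, 144)) = Rational(-125, 144) ≈ -0.86806)
H = Rational(-3581, 144) (H = Add(Rational(-125, 144), -24) = Rational(-3581, 144) ≈ -24.868)
Function('q')(o) = Mul(3, Pow(Add(Rational(-3581, 144), o), -1)) (Function('q')(o) = Mul(3, Pow(Add(o, Rational(-3581, 144)), -1)) = Mul(3, Pow(Add(Rational(-3581, 144), o), -1)))
Mul(Function('q')(16), Pow(-9261, -1)) = Mul(Mul(432, Pow(Add(-3581, Mul(144, 16)), -1)), Pow(-9261, -1)) = Mul(Mul(432, Pow(Add(-3581, 2304), -1)), Rational(-1, 9261)) = Mul(Mul(432, Pow(-1277, -1)), Rational(-1, 9261)) = Mul(Mul(432, Rational(-1, 1277)), Rational(-1, 9261)) = Mul(Rational(-432, 1277), Rational(-1, 9261)) = Rational(16, 438011)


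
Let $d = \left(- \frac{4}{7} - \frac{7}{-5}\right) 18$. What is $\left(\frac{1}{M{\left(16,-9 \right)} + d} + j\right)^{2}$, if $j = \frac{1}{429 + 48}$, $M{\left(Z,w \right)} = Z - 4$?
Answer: $\frac{34562641}{22433449284} \approx 0.0015407$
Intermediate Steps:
$M{\left(Z,w \right)} = -4 + Z$
$j = \frac{1}{477} \approx 0.0020964$
$d = \frac{522}{35}$ ($d = \left(\left(-4\right) \frac{1}{7} - - \frac{7}{5}\right) 18 = \left(- \frac{4}{7} + \frac{7}{5}\right) 18 = \frac{29}{35} \cdot 18 = \frac{522}{35} \approx 14.914$)
$\left(\frac{1}{M{\left(16,-9 \right)} + d} + j\right)^{2} = \left(\frac{1}{\left(-4 + 16\right) + \frac{522}{35}} + \frac{1}{477}\right)^{2} = \left(\frac{1}{12 + \frac{522}{35}} + \frac{1}{477}\right)^{2} = \left(\frac{1}{\frac{942}{35}} + \frac{1}{477}\right)^{2} = \left(\frac{35}{942} + \frac{1}{477}\right)^{2} = \left(\frac{5879}{149778}\right)^{2} = \frac{34562641}{22433449284}$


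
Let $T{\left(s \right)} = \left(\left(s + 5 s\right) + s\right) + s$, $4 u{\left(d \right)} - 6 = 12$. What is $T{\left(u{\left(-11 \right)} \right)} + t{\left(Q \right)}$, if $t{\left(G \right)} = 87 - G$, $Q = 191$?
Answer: $-68$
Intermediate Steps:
$u{\left(d \right)} = \frac{9}{2}$ ($u{\left(d \right)} = \frac{3}{2} + \frac{1}{4} \cdot 12 = \frac{3}{2} + 3 = \frac{9}{2}$)
$T{\left(s \right)} = 8 s$ ($T{\left(s \right)} = \left(6 s + s\right) + s = 7 s + s = 8 s$)
$T{\left(u{\left(-11 \right)} \right)} + t{\left(Q \right)} = 8 \cdot \frac{9}{2} + \left(87 - 191\right) = 36 + \left(87 - 191\right) = 36 - 104 = -68$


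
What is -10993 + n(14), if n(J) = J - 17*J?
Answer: -11217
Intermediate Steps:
n(J) = -16*J (n(J) = J - 17*J = -16*J)
-10993 + n(14) = -10993 - 16*14 = -10993 - 224 = -11217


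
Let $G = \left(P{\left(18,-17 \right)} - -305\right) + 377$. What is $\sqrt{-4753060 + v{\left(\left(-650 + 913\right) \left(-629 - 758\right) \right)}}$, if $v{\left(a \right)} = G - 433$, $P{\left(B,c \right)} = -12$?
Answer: $i \sqrt{4752823} \approx 2180.1 i$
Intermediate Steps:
$G = 670$ ($G = \left(-12 - -305\right) + 377 = \left(-12 + 305\right) + 377 = 293 + 377 = 670$)
$v{\left(a \right)} = 237$ ($v{\left(a \right)} = 670 - 433 = 237$)
$\sqrt{-4753060 + v{\left(\left(-650 + 913\right) \left(-629 - 758\right) \right)}} = \sqrt{-4753060 + 237} = \sqrt{-4752823} = i \sqrt{4752823}$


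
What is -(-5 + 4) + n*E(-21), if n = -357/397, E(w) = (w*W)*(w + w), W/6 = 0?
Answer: 1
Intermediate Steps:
W = 0 (W = 6*0 = 0)
E(w) = 0 (E(w) = (w*0)*(w + w) = 0*(2*w) = 0)
n = -357/397 (n = -357*1/397 = -357/397 ≈ -0.89924)
-(-5 + 4) + n*E(-21) = -(-5 + 4) - 357/397*0 = -1*(-1) + 0 = 1 + 0 = 1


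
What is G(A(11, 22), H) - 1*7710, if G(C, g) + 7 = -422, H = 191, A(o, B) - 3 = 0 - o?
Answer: -8139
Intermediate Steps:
A(o, B) = 3 - o (A(o, B) = 3 + (0 - o) = 3 - o)
G(C, g) = -429 (G(C, g) = -7 - 422 = -429)
G(A(11, 22), H) - 1*7710 = -429 - 1*7710 = -429 - 7710 = -8139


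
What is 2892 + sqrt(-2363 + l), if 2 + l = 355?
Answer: 2892 + I*sqrt(2010) ≈ 2892.0 + 44.833*I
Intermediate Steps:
l = 353 (l = -2 + 355 = 353)
2892 + sqrt(-2363 + l) = 2892 + sqrt(-2363 + 353) = 2892 + sqrt(-2010) = 2892 + I*sqrt(2010)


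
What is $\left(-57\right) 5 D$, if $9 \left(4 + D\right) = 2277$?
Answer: $-70965$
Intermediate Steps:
$D = 249$ ($D = -4 + \frac{1}{9} \cdot 2277 = -4 + 253 = 249$)
$\left(-57\right) 5 D = \left(-57\right) 5 \cdot 249 = \left(-285\right) 249 = -70965$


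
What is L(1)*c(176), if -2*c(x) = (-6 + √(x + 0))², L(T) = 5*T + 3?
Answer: -848 + 192*√11 ≈ -211.21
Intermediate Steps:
L(T) = 3 + 5*T
c(x) = -(-6 + √x)²/2 (c(x) = -(-6 + √(x + 0))²/2 = -(-6 + √x)²/2)
L(1)*c(176) = (3 + 5*1)*(-(-6 + √176)²/2) = (3 + 5)*(-(-6 + 4*√11)²/2) = 8*(-(-6 + 4*√11)²/2) = -4*(-6 + 4*√11)²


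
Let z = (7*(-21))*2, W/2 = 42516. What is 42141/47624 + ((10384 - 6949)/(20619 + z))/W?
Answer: 75866059604/85736862135 ≈ 0.88487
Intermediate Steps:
W = 85032 (W = 2*42516 = 85032)
z = -294 (z = -147*2 = -294)
42141/47624 + ((10384 - 6949)/(20619 + z))/W = 42141/47624 + ((10384 - 6949)/(20619 - 294))/85032 = 42141*(1/47624) + (3435/20325)*(1/85032) = 42141/47624 + (3435*(1/20325))*(1/85032) = 42141/47624 + (229/1355)*(1/85032) = 42141/47624 + 229/115218360 = 75866059604/85736862135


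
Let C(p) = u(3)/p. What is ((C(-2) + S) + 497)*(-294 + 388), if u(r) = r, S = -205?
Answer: 27307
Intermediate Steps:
C(p) = 3/p
((C(-2) + S) + 497)*(-294 + 388) = ((3/(-2) - 205) + 497)*(-294 + 388) = ((3*(-½) - 205) + 497)*94 = ((-3/2 - 205) + 497)*94 = (-413/2 + 497)*94 = (581/2)*94 = 27307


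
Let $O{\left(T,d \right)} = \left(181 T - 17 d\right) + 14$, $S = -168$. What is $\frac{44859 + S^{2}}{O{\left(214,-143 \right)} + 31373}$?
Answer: $\frac{24361}{24184} \approx 1.0073$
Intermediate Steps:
$O{\left(T,d \right)} = 14 - 17 d + 181 T$ ($O{\left(T,d \right)} = \left(- 17 d + 181 T\right) + 14 = 14 - 17 d + 181 T$)
$\frac{44859 + S^{2}}{O{\left(214,-143 \right)} + 31373} = \frac{44859 + \left(-168\right)^{2}}{\left(14 - -2431 + 181 \cdot 214\right) + 31373} = \frac{44859 + 28224}{\left(14 + 2431 + 38734\right) + 31373} = \frac{73083}{41179 + 31373} = \frac{73083}{72552} = 73083 \cdot \frac{1}{72552} = \frac{24361}{24184}$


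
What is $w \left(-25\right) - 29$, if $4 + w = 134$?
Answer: $-3279$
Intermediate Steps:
$w = 130$ ($w = -4 + 134 = 130$)
$w \left(-25\right) - 29 = 130 \left(-25\right) - 29 = -3250 - 29 = -3279$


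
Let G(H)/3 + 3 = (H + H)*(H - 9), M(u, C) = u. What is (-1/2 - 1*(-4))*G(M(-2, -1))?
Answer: 861/2 ≈ 430.50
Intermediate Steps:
G(H) = -9 + 6*H*(-9 + H) (G(H) = -9 + 3*((H + H)*(H - 9)) = -9 + 3*((2*H)*(-9 + H)) = -9 + 3*(2*H*(-9 + H)) = -9 + 6*H*(-9 + H))
(-1/2 - 1*(-4))*G(M(-2, -1)) = (-1/2 - 1*(-4))*(-9 - 54*(-2) + 6*(-2)²) = (-1*½ + 4)*(-9 + 108 + 6*4) = (-½ + 4)*(-9 + 108 + 24) = (7/2)*123 = 861/2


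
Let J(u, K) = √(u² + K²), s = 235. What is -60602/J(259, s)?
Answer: -30301*√122306/61153 ≈ -173.29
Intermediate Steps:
J(u, K) = √(K² + u²)
-60602/J(259, s) = -60602/√(235² + 259²) = -60602/√(55225 + 67081) = -60602*√122306/122306 = -30301*√122306/61153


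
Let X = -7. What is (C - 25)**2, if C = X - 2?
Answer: 1156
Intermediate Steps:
C = -9 (C = -7 - 2 = -9)
(C - 25)**2 = (-9 - 25)**2 = (-34)**2 = 1156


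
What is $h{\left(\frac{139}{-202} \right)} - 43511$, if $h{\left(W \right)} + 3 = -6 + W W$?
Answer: $- \frac{1775770759}{40804} \approx -43520.0$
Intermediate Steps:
$h{\left(W \right)} = -9 + W^{2}$ ($h{\left(W \right)} = -3 + \left(-6 + W W\right) = -3 + \left(-6 + W^{2}\right) = -9 + W^{2}$)
$h{\left(\frac{139}{-202} \right)} - 43511 = \left(-9 + \left(\frac{139}{-202}\right)^{2}\right) - 43511 = \left(-9 + \left(139 \left(- \frac{1}{202}\right)\right)^{2}\right) - 43511 = \left(-9 + \left(- \frac{139}{202}\right)^{2}\right) - 43511 = \left(-9 + \frac{19321}{40804}\right) - 43511 = - \frac{347915}{40804} - 43511 = - \frac{1775770759}{40804}$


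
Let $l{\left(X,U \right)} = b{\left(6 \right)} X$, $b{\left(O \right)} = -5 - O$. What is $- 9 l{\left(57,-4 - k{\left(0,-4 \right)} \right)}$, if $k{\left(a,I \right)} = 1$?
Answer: $5643$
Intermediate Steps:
$l{\left(X,U \right)} = - 11 X$ ($l{\left(X,U \right)} = \left(-5 - 6\right) X = - 11 X$)
$- 9 l{\left(57,-4 - k{\left(0,-4 \right)} \right)} = - 9 \left(\left(-11\right) 57\right) = \left(-9\right) \left(-627\right) = 5643$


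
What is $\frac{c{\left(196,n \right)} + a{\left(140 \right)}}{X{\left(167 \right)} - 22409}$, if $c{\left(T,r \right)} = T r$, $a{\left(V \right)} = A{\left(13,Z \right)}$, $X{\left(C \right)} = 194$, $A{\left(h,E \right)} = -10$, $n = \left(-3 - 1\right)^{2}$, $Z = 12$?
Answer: $- \frac{1042}{7405} \approx -0.14072$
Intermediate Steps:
$n = 16$ ($n = \left(-4\right)^{2} = 16$)
$a{\left(V \right)} = -10$
$\frac{c{\left(196,n \right)} + a{\left(140 \right)}}{X{\left(167 \right)} - 22409} = \frac{196 \cdot 16 - 10}{194 - 22409} = \frac{3136 - 10}{-22215} = 3126 \left(- \frac{1}{22215}\right) = - \frac{1042}{7405}$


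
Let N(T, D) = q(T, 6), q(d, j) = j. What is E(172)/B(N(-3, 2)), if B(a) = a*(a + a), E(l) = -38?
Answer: -19/36 ≈ -0.52778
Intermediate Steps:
N(T, D) = 6
B(a) = 2*a² (B(a) = a*(2*a) = 2*a²)
E(172)/B(N(-3, 2)) = -38/(2*6²) = -38/(2*36) = -38/72 = -38*1/72 = -19/36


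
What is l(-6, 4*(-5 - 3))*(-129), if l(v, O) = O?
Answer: 4128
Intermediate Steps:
l(-6, 4*(-5 - 3))*(-129) = (4*(-5 - 3))*(-129) = (4*(-8))*(-129) = -32*(-129) = 4128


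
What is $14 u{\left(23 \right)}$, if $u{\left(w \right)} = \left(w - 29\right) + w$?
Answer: $238$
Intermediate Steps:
$u{\left(w \right)} = -29 + 2 w$ ($u{\left(w \right)} = \left(-29 + w\right) + w = -29 + 2 w$)
$14 u{\left(23 \right)} = 14 \left(-29 + 2 \cdot 23\right) = 14 \left(-29 + 46\right) = 14 \cdot 17 = 238$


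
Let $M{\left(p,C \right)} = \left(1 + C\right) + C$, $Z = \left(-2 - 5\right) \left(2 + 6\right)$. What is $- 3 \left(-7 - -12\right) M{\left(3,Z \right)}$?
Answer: $1665$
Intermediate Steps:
$Z = -56$ ($Z = \left(-7\right) 8 = -56$)
$M{\left(p,C \right)} = 1 + 2 C$
$- 3 \left(-7 - -12\right) M{\left(3,Z \right)} = - 3 \left(-7 - -12\right) \left(1 + 2 \left(-56\right)\right) = - 3 \left(-7 + 12\right) \left(1 - 112\right) = \left(-3\right) 5 \left(-111\right) = \left(-15\right) \left(-111\right) = 1665$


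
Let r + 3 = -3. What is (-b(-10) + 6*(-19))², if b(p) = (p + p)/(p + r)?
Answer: 212521/16 ≈ 13283.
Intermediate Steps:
r = -6 (r = -3 - 3 = -6)
b(p) = 2*p/(-6 + p) (b(p) = (p + p)/(p - 6) = (2*p)/(-6 + p) = 2*p/(-6 + p))
(-b(-10) + 6*(-19))² = (-2*(-10)/(-6 - 10) + 6*(-19))² = (-2*(-10)/(-16) - 114)² = (-2*(-10)*(-1)/16 - 114)² = (-1*5/4 - 114)² = (-5/4 - 114)² = (-461/4)² = 212521/16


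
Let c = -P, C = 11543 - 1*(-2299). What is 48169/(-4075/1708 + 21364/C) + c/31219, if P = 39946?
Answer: -17776778126631922/310885638961 ≈ -57181.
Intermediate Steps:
C = 13842 (C = 11543 + 2299 = 13842)
c = -39946 (c = -1*39946 = -39946)
48169/(-4075/1708 + 21364/C) + c/31219 = 48169/(-4075/1708 + 21364/13842) - 39946/31219 = 48169/(-4075*1/1708 + 21364*(1/13842)) - 39946*1/31219 = 48169/(-4075/1708 + 10682/6921) - 39946/31219 = 48169/(-9958219/11821068) - 39946/31219 = 48169*(-11821068/9958219) - 39946/31219 = -569409024492/9958219 - 39946/31219 = -17776778126631922/310885638961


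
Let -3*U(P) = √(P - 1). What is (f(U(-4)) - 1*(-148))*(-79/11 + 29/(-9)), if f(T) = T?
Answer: -152440/99 + 1030*I*√5/297 ≈ -1539.8 + 7.7547*I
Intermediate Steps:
U(P) = -√(-1 + P)/3 (U(P) = -√(P - 1)/3 = -√(-1 + P)/3)
(f(U(-4)) - 1*(-148))*(-79/11 + 29/(-9)) = (-√(-1 - 4)/3 - 1*(-148))*(-79/11 + 29/(-9)) = (-I*√5/3 + 148)*(-79*1/11 + 29*(-⅑)) = (-I*√5/3 + 148)*(-79/11 - 29/9) = (-I*√5/3 + 148)*(-1030/99) = (148 - I*√5/3)*(-1030/99) = -152440/99 + 1030*I*√5/297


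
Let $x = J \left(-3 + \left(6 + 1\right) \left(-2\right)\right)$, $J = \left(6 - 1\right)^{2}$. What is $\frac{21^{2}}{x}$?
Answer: $- \frac{441}{425} \approx -1.0376$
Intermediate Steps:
$J = 25$ ($J = 5^{2} = 25$)
$x = -425$ ($x = 25 \left(-3 + \left(6 + 1\right) \left(-2\right)\right) = 25 \left(-3 + 7 \left(-2\right)\right) = 25 \left(-3 - 14\right) = 25 \left(-17\right) = -425$)
$\frac{21^{2}}{x} = \frac{21^{2}}{-425} = 441 \left(- \frac{1}{425}\right) = - \frac{441}{425}$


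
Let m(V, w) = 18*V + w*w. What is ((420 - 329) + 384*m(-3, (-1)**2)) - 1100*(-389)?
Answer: 407639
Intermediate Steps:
m(V, w) = w**2 + 18*V (m(V, w) = 18*V + w**2 = w**2 + 18*V)
((420 - 329) + 384*m(-3, (-1)**2)) - 1100*(-389) = ((420 - 329) + 384*(((-1)**2)**2 + 18*(-3))) - 1100*(-389) = (91 + 384*(1**2 - 54)) - 1*(-427900) = (91 + 384*(1 - 54)) + 427900 = (91 + 384*(-53)) + 427900 = (91 - 20352) + 427900 = -20261 + 427900 = 407639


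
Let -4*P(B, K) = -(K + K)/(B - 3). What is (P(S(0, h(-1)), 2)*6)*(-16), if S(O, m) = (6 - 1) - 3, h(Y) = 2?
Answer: 96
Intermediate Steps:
S(O, m) = 2 (S(O, m) = 5 - 3 = 2)
P(B, K) = K/(2*(-3 + B)) (P(B, K) = -(-1)*(K + K)/(B - 3)/4 = -(-1)*(2*K)/(-3 + B)/4 = -(-1)*2*K/(-3 + B)/4 = -(-1)*K/(2*(-3 + B)) = K/(2*(-3 + B)))
(P(S(0, h(-1)), 2)*6)*(-16) = (((1/2)*2/(-3 + 2))*6)*(-16) = (((1/2)*2/(-1))*6)*(-16) = (((1/2)*2*(-1))*6)*(-16) = -1*6*(-16) = -6*(-16) = 96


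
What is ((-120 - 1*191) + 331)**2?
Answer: 400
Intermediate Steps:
((-120 - 1*191) + 331)**2 = ((-120 - 191) + 331)**2 = (-311 + 331)**2 = 20**2 = 400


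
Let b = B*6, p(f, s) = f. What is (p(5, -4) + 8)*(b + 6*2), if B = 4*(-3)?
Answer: -780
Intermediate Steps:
B = -12
b = -72 (b = -12*6 = -72)
(p(5, -4) + 8)*(b + 6*2) = (5 + 8)*(-72 + 6*2) = 13*(-72 + 12) = 13*(-60) = -780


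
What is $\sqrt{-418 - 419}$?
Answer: $3 i \sqrt{93} \approx 28.931 i$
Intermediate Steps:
$\sqrt{-418 - 419} = \sqrt{-837} = 3 i \sqrt{93}$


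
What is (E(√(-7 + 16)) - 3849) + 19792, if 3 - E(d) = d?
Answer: 15943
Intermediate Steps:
E(d) = 3 - d
(E(√(-7 + 16)) - 3849) + 19792 = ((3 - √(-7 + 16)) - 3849) + 19792 = ((3 - √9) - 3849) + 19792 = ((3 - 1*3) - 3849) + 19792 = ((3 - 3) - 3849) + 19792 = (0 - 3849) + 19792 = -3849 + 19792 = 15943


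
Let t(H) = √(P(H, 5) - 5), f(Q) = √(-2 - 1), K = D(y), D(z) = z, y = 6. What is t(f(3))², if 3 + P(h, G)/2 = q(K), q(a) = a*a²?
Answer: 421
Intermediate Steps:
K = 6
f(Q) = I*√3 (f(Q) = √(-3) = I*√3)
q(a) = a³
P(h, G) = 426 (P(h, G) = -6 + 2*6³ = -6 + 2*216 = -6 + 432 = 426)
t(H) = √421 (t(H) = √(426 - 5) = √421)
t(f(3))² = (√421)² = 421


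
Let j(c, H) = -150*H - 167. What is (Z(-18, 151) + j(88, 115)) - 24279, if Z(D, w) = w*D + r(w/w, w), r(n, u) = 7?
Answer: -44407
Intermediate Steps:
Z(D, w) = 7 + D*w (Z(D, w) = w*D + 7 = D*w + 7 = 7 + D*w)
j(c, H) = -167 - 150*H
(Z(-18, 151) + j(88, 115)) - 24279 = ((7 - 18*151) + (-167 - 150*115)) - 24279 = ((7 - 2718) + (-167 - 17250)) - 24279 = (-2711 - 17417) - 24279 = -20128 - 24279 = -44407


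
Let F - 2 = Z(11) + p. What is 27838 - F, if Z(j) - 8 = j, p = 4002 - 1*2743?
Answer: 26558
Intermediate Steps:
p = 1259 (p = 4002 - 2743 = 1259)
Z(j) = 8 + j
F = 1280 (F = 2 + ((8 + 11) + 1259) = 2 + (19 + 1259) = 2 + 1278 = 1280)
27838 - F = 27838 - 1*1280 = 27838 - 1280 = 26558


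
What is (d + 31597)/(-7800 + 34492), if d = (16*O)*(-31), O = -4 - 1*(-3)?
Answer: 32093/26692 ≈ 1.2023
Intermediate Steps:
O = -1 (O = -4 + 3 = -1)
d = 496 (d = (16*(-1))*(-31) = -16*(-31) = 496)
(d + 31597)/(-7800 + 34492) = (496 + 31597)/(-7800 + 34492) = 32093/26692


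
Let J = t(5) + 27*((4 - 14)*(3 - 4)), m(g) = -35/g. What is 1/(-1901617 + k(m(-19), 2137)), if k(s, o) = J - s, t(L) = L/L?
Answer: -19/36125609 ≈ -5.2594e-7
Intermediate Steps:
t(L) = 1
J = 271 (J = 1 + 27*((4 - 14)*(3 - 4)) = 1 + 27*(-10*(-1)) = 1 + 27*10 = 1 + 270 = 271)
k(s, o) = 271 - s
1/(-1901617 + k(m(-19), 2137)) = 1/(-1901617 + (271 - (-35)/(-19))) = 1/(-1901617 + (271 - (-35)*(-1)/19)) = 1/(-1901617 + (271 - 1*35/19)) = 1/(-1901617 + (271 - 35/19)) = 1/(-1901617 + 5114/19) = 1/(-36125609/19) = -19/36125609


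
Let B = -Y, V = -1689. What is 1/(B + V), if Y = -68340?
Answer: 1/66651 ≈ 1.5004e-5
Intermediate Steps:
B = 68340 (B = -1*(-68340) = 68340)
1/(B + V) = 1/(68340 - 1689) = 1/66651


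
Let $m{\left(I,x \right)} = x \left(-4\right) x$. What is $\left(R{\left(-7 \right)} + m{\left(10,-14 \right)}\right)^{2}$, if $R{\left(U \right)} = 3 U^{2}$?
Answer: $405769$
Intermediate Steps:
$m{\left(I,x \right)} = - 4 x^{2}$ ($m{\left(I,x \right)} = - 4 x x = - 4 x^{2}$)
$\left(R{\left(-7 \right)} + m{\left(10,-14 \right)}\right)^{2} = \left(3 \left(-7\right)^{2} - 4 \left(-14\right)^{2}\right)^{2} = \left(3 \cdot 49 - 784\right)^{2} = \left(147 - 784\right)^{2} = \left(-637\right)^{2} = 405769$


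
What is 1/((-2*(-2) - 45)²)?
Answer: 1/1681 ≈ 0.00059488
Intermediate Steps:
1/((-2*(-2) - 45)²) = 1/((4 - 45)²) = 1/((-41)²) = 1/1681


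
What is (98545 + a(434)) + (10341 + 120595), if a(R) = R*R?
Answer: 417837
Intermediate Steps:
a(R) = R**2
(98545 + a(434)) + (10341 + 120595) = (98545 + 434**2) + (10341 + 120595) = (98545 + 188356) + 130936 = 286901 + 130936 = 417837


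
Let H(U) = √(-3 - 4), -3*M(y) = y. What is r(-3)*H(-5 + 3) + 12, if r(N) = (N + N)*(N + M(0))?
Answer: 12 + 18*I*√7 ≈ 12.0 + 47.624*I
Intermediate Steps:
M(y) = -y/3
r(N) = 2*N² (r(N) = (N + N)*(N - ⅓*0) = (2*N)*(N + 0) = (2*N)*N = 2*N²)
H(U) = I*√7 (H(U) = √(-7) = I*√7)
r(-3)*H(-5 + 3) + 12 = (2*(-3)²)*(I*√7) + 12 = (2*9)*(I*√7) + 12 = 18*(I*√7) + 12 = 18*I*√7 + 12 = 12 + 18*I*√7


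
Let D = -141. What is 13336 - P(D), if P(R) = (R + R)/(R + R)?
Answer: 13335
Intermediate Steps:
P(R) = 1 (P(R) = (2*R)/((2*R)) = (2*R)*(1/(2*R)) = 1)
13336 - P(D) = 13336 - 1*1 = 13336 - 1 = 13335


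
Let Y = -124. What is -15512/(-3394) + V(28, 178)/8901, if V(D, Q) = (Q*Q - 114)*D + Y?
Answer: 174322872/1678333 ≈ 103.87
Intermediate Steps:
V(D, Q) = -124 + D*(-114 + Q**2) (V(D, Q) = (Q*Q - 114)*D - 124 = (Q**2 - 114)*D - 124 = (-114 + Q**2)*D - 124 = D*(-114 + Q**2) - 124 = -124 + D*(-114 + Q**2))
-15512/(-3394) + V(28, 178)/8901 = -15512/(-3394) + (-124 - 114*28 + 28*178**2)/8901 = -15512*(-1/3394) + (-124 - 3192 + 28*31684)*(1/8901) = 7756/1697 + (-124 - 3192 + 887152)*(1/8901) = 7756/1697 + 883836*(1/8901) = 7756/1697 + 98204/989 = 174322872/1678333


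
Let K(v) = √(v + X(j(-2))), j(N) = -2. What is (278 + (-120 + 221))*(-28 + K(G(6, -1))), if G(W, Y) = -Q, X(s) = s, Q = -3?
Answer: -10233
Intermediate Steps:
G(W, Y) = 3 (G(W, Y) = -1*(-3) = 3)
K(v) = √(-2 + v) (K(v) = √(v - 2) = √(-2 + v))
(278 + (-120 + 221))*(-28 + K(G(6, -1))) = (278 + (-120 + 221))*(-28 + √(-2 + 3)) = (278 + 101)*(-28 + √1) = 379*(-28 + 1) = 379*(-27) = -10233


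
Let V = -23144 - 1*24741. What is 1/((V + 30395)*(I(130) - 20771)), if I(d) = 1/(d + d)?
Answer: 26/9445402791 ≈ 2.7527e-9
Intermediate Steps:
V = -47885 (V = -23144 - 24741 = -47885)
I(d) = 1/(2*d)
1/((V + 30395)*(I(130) - 20771)) = 1/((-47885 + 30395)*((1/2)/130 - 20771)) = 1/(-17490*((1/2)*(1/130) - 20771)) = 1/(-17490*(1/260 - 20771)) = 1/(-17490*(-5400459/260)) = 1/(9445402791/26) = 26/9445402791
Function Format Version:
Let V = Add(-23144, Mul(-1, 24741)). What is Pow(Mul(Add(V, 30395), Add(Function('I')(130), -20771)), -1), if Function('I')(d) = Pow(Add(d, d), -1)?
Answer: Rational(26, 9445402791) ≈ 2.7527e-9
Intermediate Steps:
V = -47885 (V = Add(-23144, -24741) = -47885)
Function('I')(d) = Mul(Rational(1, 2), Pow(d, -1)) (Function('I')(d) = Pow(Mul(2, d), -1) = Mul(Rational(1, 2), Pow(d, -1)))
Pow(Mul(Add(V, 30395), Add(Function('I')(130), -20771)), -1) = Pow(Mul(Add(-47885, 30395), Add(Mul(Rational(1, 2), Pow(130, -1)), -20771)), -1) = Pow(Mul(-17490, Add(Mul(Rational(1, 2), Rational(1, 130)), -20771)), -1) = Pow(Mul(-17490, Add(Rational(1, 260), -20771)), -1) = Pow(Mul(-17490, Rational(-5400459, 260)), -1) = Pow(Rational(9445402791, 26), -1) = Rational(26, 9445402791)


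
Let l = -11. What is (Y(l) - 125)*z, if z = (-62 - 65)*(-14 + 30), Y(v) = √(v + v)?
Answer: 254000 - 2032*I*√22 ≈ 2.54e+5 - 9530.9*I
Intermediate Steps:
Y(v) = √2*√v (Y(v) = √(2*v) = √2*√v)
z = -2032 (z = -127*16 = -2032)
(Y(l) - 125)*z = (√2*√(-11) - 125)*(-2032) = (√2*(I*√11) - 125)*(-2032) = (I*√22 - 125)*(-2032) = (-125 + I*√22)*(-2032) = 254000 - 2032*I*√22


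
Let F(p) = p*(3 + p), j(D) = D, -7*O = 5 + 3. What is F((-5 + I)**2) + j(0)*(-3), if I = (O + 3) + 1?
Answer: 83700/2401 ≈ 34.860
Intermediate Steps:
O = -8/7 (O = -(5 + 3)/7 = -1/7*8 = -8/7 ≈ -1.1429)
I = 20/7 (I = (-8/7 + 3) + 1 = 13/7 + 1 = 20/7 ≈ 2.8571)
F((-5 + I)**2) + j(0)*(-3) = (-5 + 20/7)**2*(3 + (-5 + 20/7)**2) + 0*(-3) = (-15/7)**2*(3 + (-15/7)**2) + 0 = 225*(3 + 225/49)/49 + 0 = (225/49)*(372/49) + 0 = 83700/2401 + 0 = 83700/2401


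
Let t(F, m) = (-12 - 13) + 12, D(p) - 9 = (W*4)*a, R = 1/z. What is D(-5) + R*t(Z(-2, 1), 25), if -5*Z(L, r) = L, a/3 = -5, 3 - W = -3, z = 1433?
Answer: -502996/1433 ≈ -351.01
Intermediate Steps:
W = 6 (W = 3 - 1*(-3) = 3 + 3 = 6)
a = -15 (a = 3*(-5) = -15)
Z(L, r) = -L/5
R = 1/1433 ≈ 0.00069784
D(p) = -351 (D(p) = 9 + (6*4)*(-15) = 9 + 24*(-15) = 9 - 360 = -351)
t(F, m) = -13 (t(F, m) = -25 + 12 = -13)
D(-5) + R*t(Z(-2, 1), 25) = -351 + (1/1433)*(-13) = -351 - 13/1433 = -502996/1433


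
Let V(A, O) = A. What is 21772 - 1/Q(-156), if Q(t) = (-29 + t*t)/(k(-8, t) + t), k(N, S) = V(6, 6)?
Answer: 529212154/24307 ≈ 21772.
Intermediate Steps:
k(N, S) = 6
Q(t) = (-29 + t**2)/(6 + t) (Q(t) = (-29 + t*t)/(6 + t) = (-29 + t**2)/(6 + t))
21772 - 1/Q(-156) = 21772 - 1/((-29 + (-156)**2)/(6 - 156)) = 21772 - 1/((-29 + 24336)/(-150)) = 21772 - 1/((-1/150*24307)) = 21772 - 1/(-24307/150) = 21772 - 1*(-150/24307) = 21772 + 150/24307 = 529212154/24307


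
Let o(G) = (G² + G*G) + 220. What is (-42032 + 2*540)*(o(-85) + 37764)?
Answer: -2147277168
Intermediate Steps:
o(G) = 220 + 2*G² (o(G) = (G² + G²) + 220 = 2*G² + 220 = 220 + 2*G²)
(-42032 + 2*540)*(o(-85) + 37764) = (-42032 + 2*540)*((220 + 2*(-85)²) + 37764) = (-42032 + 1080)*((220 + 2*7225) + 37764) = -40952*((220 + 14450) + 37764) = -40952*(14670 + 37764) = -40952*52434 = -2147277168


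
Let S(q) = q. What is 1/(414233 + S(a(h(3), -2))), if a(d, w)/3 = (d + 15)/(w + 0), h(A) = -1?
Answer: 1/414212 ≈ 2.4142e-6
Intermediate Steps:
a(d, w) = 3*(15 + d)/w (a(d, w) = 3*((d + 15)/(w + 0)) = 3*((15 + d)/w) = 3*(15 + d)/w)
1/(414233 + S(a(h(3), -2))) = 1/(414233 + 3*(15 - 1)/(-2)) = 1/(414233 + 3*(-1/2)*14) = 1/(414233 - 21) = 1/414212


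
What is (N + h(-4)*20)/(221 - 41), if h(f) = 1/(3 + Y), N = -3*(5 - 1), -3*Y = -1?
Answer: -1/30 ≈ -0.033333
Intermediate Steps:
Y = ⅓ (Y = -⅓*(-1) = ⅓ ≈ 0.33333)
N = -12 (N = -3*4 = -12)
h(f) = 3/10 (h(f) = 1/(3 + ⅓) = 1/(10/3) = 3/10)
(N + h(-4)*20)/(221 - 41) = (-12 + (3/10)*20)/(221 - 41) = (-12 + 6)/180 = -6*1/180 = -1/30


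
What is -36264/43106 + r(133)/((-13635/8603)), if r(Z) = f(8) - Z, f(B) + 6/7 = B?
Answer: 23089259377/293875155 ≈ 78.568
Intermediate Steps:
f(B) = -6/7 + B
r(Z) = 50/7 - Z (r(Z) = (-6/7 + 8) - Z = 50/7 - Z)
-36264/43106 + r(133)/((-13635/8603)) = -36264/43106 + (50/7 - 1*133)/((-13635/8603)) = -36264*1/43106 + (50/7 - 133)/((-13635*1/8603)) = -18132/21553 - 881/(7*(-13635/8603)) = -18132/21553 - 881/7*(-8603/13635) = -18132/21553 + 1082749/13635 = 23089259377/293875155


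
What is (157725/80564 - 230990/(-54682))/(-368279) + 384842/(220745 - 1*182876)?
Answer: 312186498386648622487/30719646075937514124 ≈ 10.162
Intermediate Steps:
(157725/80564 - 230990/(-54682))/(-368279) + 384842/(220745 - 1*182876) = (157725*(1/80564) - 230990*(-1/54682))*(-1/368279) + 384842/(220745 - 182876) = (157725/80564 + 115495/27341)*(-1/368279) + 384842/37869 = (13617098405/2202700324)*(-1/368279) + 384842*(1/37869) = -13617098405/811208272622396 + 384842/37869 = 312186498386648622487/30719646075937514124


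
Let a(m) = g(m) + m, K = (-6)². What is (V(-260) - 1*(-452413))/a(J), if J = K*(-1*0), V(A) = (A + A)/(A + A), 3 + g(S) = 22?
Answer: 452414/19 ≈ 23811.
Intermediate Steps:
K = 36
g(S) = 19 (g(S) = -3 + 22 = 19)
V(A) = 1 (V(A) = (2*A)/((2*A)) = (2*A)*(1/(2*A)) = 1)
J = 0 (J = 36*(-1*0) = 36*0 = 0)
a(m) = 19 + m
(V(-260) - 1*(-452413))/a(J) = (1 - 1*(-452413))/(19 + 0) = (1 + 452413)/19 = 452414*(1/19) = 452414/19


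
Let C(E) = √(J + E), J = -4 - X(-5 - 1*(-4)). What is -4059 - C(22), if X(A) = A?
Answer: -4059 - √19 ≈ -4063.4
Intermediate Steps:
J = -3 (J = -4 - (-5 - 1*(-4)) = -4 - (-5 + 4) = -4 - 1*(-1) = -4 + 1 = -3)
C(E) = √(-3 + E)
-4059 - C(22) = -4059 - √(-3 + 22) = -4059 - √19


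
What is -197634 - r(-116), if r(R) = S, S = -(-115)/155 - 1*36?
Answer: -6125561/31 ≈ -1.9760e+5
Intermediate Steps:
S = -1093/31 (S = -(-115)/155 - 36 = -1*(-23/31) - 36 = 23/31 - 36 = -1093/31 ≈ -35.258)
r(R) = -1093/31
-197634 - r(-116) = -197634 - 1*(-1093/31) = -197634 + 1093/31 = -6125561/31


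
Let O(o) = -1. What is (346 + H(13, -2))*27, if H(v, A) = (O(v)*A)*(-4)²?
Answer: 10206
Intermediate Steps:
H(v, A) = -16*A (H(v, A) = -A*(-4)² = -A*16 = -16*A)
(346 + H(13, -2))*27 = (346 - 16*(-2))*27 = (346 + 32)*27 = 378*27 = 10206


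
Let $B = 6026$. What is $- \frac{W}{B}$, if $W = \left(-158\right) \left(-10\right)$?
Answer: $- \frac{790}{3013} \approx -0.2622$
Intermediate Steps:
$W = 1580$
$- \frac{W}{B} = - \frac{1580}{6026} = \left(-1\right) \frac{790}{3013} = - \frac{790}{3013}$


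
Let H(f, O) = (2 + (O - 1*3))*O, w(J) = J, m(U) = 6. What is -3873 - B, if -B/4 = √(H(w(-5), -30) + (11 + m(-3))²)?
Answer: -3873 + 4*√1219 ≈ -3733.3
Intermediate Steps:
H(f, O) = O*(-1 + O) (H(f, O) = (2 + (O - 3))*O = (2 + (-3 + O))*O = (-1 + O)*O = O*(-1 + O))
B = -4*√1219 (B = -4*√(-30*(-1 - 30) + (11 + 6)²) = -4*√(-30*(-31) + 17²) = -4*√(930 + 289) = -4*√1219 ≈ -139.66)
-3873 - B = -3873 - (-4)*√1219 = -3873 + 4*√1219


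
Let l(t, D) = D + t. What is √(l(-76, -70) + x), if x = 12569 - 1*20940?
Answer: I*√8517 ≈ 92.288*I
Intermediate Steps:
x = -8371 (x = 12569 - 20940 = -8371)
√(l(-76, -70) + x) = √((-70 - 76) - 8371) = √(-146 - 8371) = √(-8517) = I*√8517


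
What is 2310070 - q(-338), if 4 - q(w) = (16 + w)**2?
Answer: 2413750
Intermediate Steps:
q(w) = 4 - (16 + w)**2
2310070 - q(-338) = 2310070 - (4 - (16 - 338)**2) = 2310070 - (4 - 1*(-322)**2) = 2310070 - (4 - 1*103684) = 2310070 - (4 - 103684) = 2310070 - 1*(-103680) = 2310070 + 103680 = 2413750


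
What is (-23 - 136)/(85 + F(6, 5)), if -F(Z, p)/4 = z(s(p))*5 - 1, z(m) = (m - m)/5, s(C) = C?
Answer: -159/89 ≈ -1.7865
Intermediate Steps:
z(m) = 0 (z(m) = 0*(⅕) = 0)
F(Z, p) = 4 (F(Z, p) = -4*(0*5 - 1) = -4*(0 - 1) = -4*(-1) = 4)
(-23 - 136)/(85 + F(6, 5)) = (-23 - 136)/(85 + 4) = -159/89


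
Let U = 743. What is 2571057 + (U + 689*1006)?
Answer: 3264934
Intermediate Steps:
2571057 + (U + 689*1006) = 2571057 + (743 + 689*1006) = 2571057 + (743 + 693134) = 2571057 + 693877 = 3264934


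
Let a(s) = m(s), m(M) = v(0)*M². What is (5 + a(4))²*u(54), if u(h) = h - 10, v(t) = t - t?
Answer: 1100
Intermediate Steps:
v(t) = 0
u(h) = -10 + h
m(M) = 0 (m(M) = 0*M² = 0)
a(s) = 0
(5 + a(4))²*u(54) = (5 + 0)²*(-10 + 54) = 5²*44 = 25*44 = 1100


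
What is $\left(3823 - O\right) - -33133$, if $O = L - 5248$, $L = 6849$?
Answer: $35355$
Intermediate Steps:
$O = 1601$ ($O = 6849 - 5248 = 1601$)
$\left(3823 - O\right) - -33133 = \left(3823 - 1601\right) - -33133 = \left(3823 - 1601\right) + 33133 = 2222 + 33133 = 35355$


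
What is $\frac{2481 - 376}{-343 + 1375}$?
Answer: $\frac{2105}{1032} \approx 2.0397$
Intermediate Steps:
$\frac{2481 - 376}{-343 + 1375} = \frac{2105}{1032}$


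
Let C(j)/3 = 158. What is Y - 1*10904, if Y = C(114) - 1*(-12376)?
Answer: 1946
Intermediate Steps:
C(j) = 474 (C(j) = 3*158 = 474)
Y = 12850 (Y = 474 - 1*(-12376) = 474 + 12376 = 12850)
Y - 1*10904 = 12850 - 1*10904 = 12850 - 10904 = 1946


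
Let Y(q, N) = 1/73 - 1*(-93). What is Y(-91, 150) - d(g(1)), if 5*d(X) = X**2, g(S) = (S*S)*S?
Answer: 33877/365 ≈ 92.814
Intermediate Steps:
g(S) = S**3 (g(S) = S**2*S = S**3)
d(X) = X**2/5
Y(q, N) = 6790/73 (Y(q, N) = 1/73 + 93 = 6790/73)
Y(-91, 150) - d(g(1)) = 6790/73 - (1**3)**2/5 = 6790/73 - 1**2/5 = 6790/73 - 1/5 = 33877/365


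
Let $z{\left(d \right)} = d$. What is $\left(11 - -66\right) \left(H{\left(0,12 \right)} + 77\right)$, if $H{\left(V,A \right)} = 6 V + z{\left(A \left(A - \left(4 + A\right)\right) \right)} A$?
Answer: $-38423$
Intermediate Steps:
$H{\left(V,A \right)} = - 4 A^{2} + 6 V$ ($H{\left(V,A \right)} = 6 V + A \left(A - \left(4 + A\right)\right) A = 6 V + A \left(-4\right) A = 6 V + - 4 A A = 6 V - 4 A^{2} = - 4 A^{2} + 6 V$)
$\left(11 - -66\right) \left(H{\left(0,12 \right)} + 77\right) = \left(11 - -66\right) \left(\left(- 4 \cdot 12^{2} + 6 \cdot 0\right) + 77\right) = \left(11 + 66\right) \left(\left(\left(-4\right) 144 + 0\right) + 77\right) = 77 \left(\left(-576 + 0\right) + 77\right) = 77 \left(-576 + 77\right) = 77 \left(-499\right) = -38423$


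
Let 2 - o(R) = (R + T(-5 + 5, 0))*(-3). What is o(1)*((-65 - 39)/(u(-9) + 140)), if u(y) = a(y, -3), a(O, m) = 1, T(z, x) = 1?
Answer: -832/141 ≈ -5.9007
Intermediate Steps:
u(y) = 1
o(R) = 5 + 3*R (o(R) = 2 - (R + 1)*(-3) = 2 - (1 + R)*(-3) = 2 - (-3 - 3*R) = 2 + (3 + 3*R) = 5 + 3*R)
o(1)*((-65 - 39)/(u(-9) + 140)) = (5 + 3*1)*((-65 - 39)/(1 + 140)) = (5 + 3)*(-104/141) = 8*(-104*1/141) = 8*(-104/141) = -832/141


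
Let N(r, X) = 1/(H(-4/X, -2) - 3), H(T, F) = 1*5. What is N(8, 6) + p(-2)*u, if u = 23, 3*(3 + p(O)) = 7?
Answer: -89/6 ≈ -14.833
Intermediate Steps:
p(O) = -2/3 (p(O) = -3 + (1/3)*7 = -3 + 7/3 = -2/3)
H(T, F) = 5
N(r, X) = 1/2 (N(r, X) = 1/(5 - 3) = 1/2)
N(8, 6) + p(-2)*u = 1/2 - 2/3*23 = 1/2 - 46/3 = -89/6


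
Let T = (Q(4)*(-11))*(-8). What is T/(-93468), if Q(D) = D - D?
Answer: 0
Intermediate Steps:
Q(D) = 0
T = 0 (T = (0*(-11))*(-8) = 0*(-8) = 0)
T/(-93468) = 0/(-93468) = 0*(-1/93468) = 0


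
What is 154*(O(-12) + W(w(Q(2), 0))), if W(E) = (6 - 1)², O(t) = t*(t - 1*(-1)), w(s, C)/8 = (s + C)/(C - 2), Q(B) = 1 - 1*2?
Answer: 24178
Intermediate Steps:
Q(B) = -1 (Q(B) = 1 - 2 = -1)
w(s, C) = 8*(C + s)/(-2 + C) (w(s, C) = 8*((s + C)/(C - 2)) = 8*((C + s)/(-2 + C)) = 8*(C + s)/(-2 + C))
O(t) = t*(1 + t) (O(t) = t*(t + 1) = t*(1 + t))
W(E) = 25 (W(E) = 5² = 25)
154*(O(-12) + W(w(Q(2), 0))) = 154*(-12*(1 - 12) + 25) = 154*(-12*(-11) + 25) = 154*(132 + 25) = 154*157 = 24178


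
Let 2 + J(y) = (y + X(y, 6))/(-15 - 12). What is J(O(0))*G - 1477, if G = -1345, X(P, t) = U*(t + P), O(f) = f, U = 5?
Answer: 24367/9 ≈ 2707.4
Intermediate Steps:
X(P, t) = 5*P + 5*t (X(P, t) = 5*(t + P) = 5*(P + t) = 5*P + 5*t)
J(y) = -28/9 - 2*y/9 (J(y) = -2 + (y + (5*y + 5*6))/(-15 - 12) = -2 + (y + (5*y + 30))/(-27) = -2 + (y + (30 + 5*y))*(-1/27) = -2 + (30 + 6*y)*(-1/27) = -2 + (-10/9 - 2*y/9) = -28/9 - 2*y/9)
J(O(0))*G - 1477 = (-28/9 - 2/9*0)*(-1345) - 1477 = (-28/9 + 0)*(-1345) - 1477 = -28/9*(-1345) - 1477 = 37660/9 - 1477 = 24367/9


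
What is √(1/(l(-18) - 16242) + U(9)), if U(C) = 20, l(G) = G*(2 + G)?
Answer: √5090586366/15954 ≈ 4.4721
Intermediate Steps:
√(1/(l(-18) - 16242) + U(9)) = √(1/(-18*(2 - 18) - 16242) + 20) = √(1/(-18*(-16) - 16242) + 20) = √(1/(288 - 16242) + 20) = √(1/(-15954) + 20) = √(-1/15954 + 20) = √(319079/15954) = √5090586366/15954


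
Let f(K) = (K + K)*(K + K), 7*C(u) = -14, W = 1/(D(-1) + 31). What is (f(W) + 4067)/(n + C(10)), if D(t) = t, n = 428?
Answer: 457538/47925 ≈ 9.5470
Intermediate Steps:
W = 1/30 (W = 1/(-1 + 31) = 1/30 ≈ 0.033333)
C(u) = -2 (C(u) = (1/7)*(-14) = -2)
f(K) = 4*K**2 (f(K) = (2*K)*(2*K) = 4*K**2)
(f(W) + 4067)/(n + C(10)) = (4*(1/30)**2 + 4067)/(428 - 2) = (4*(1/900) + 4067)/426 = (1/225 + 4067)*(1/426) = (915076/225)*(1/426) = 457538/47925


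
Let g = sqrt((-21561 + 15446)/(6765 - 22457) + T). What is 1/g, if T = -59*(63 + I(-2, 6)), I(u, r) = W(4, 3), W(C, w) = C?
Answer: -2*I*sqrt(243321568203)/62024361 ≈ -0.015906*I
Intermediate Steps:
I(u, r) = 4
T = -3953 (T = -59*(63 + 4) = -59*67 = -3953)
g = I*sqrt(243321568203)/7846 (g = sqrt((-21561 + 15446)/(6765 - 22457) - 3953) = sqrt(-6115/(-15692) - 3953) = sqrt(-6115*(-1/15692) - 3953) = sqrt(6115/15692 - 3953) = sqrt(-62024361/15692) = I*sqrt(243321568203)/7846 ≈ 62.87*I)
1/g = 1/(I*sqrt(243321568203)/7846) = -2*I*sqrt(243321568203)/62024361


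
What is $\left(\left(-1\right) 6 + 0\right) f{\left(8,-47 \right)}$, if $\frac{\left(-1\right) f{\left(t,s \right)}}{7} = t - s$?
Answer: $2310$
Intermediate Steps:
$f{\left(t,s \right)} = - 7 t + 7 s$ ($f{\left(t,s \right)} = - 7 \left(t - s\right) = - 7 t + 7 s$)
$\left(\left(-1\right) 6 + 0\right) f{\left(8,-47 \right)} = \left(\left(-1\right) 6 + 0\right) \left(\left(-7\right) 8 + 7 \left(-47\right)\right) = \left(-6 + 0\right) \left(-56 - 329\right) = \left(-6\right) \left(-385\right) = 2310$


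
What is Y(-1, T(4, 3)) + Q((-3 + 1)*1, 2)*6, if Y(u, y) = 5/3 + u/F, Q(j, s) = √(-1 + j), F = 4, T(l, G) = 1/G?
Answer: 17/12 + 6*I*√3 ≈ 1.4167 + 10.392*I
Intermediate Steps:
Y(u, y) = 5/3 + u/4
Y(-1, T(4, 3)) + Q((-3 + 1)*1, 2)*6 = (5/3 + (¼)*(-1)) + √(-1 + (-3 + 1)*1)*6 = (5/3 - ¼) + √(-1 - 2*1)*6 = 17/12 + √(-1 - 2)*6 = 17/12 + √(-3)*6 = 17/12 + (I*√3)*6 = 17/12 + 6*I*√3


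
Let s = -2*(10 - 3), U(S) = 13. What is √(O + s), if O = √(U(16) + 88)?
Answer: √(-14 + √101) ≈ 1.9875*I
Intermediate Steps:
O = √101 (O = √(13 + 88) = √101 ≈ 10.050)
s = -14 (s = -2*7 = -14)
√(O + s) = √(√101 - 14) = √(-14 + √101)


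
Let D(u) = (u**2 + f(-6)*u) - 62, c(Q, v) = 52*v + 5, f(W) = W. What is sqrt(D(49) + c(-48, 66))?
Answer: sqrt(5482) ≈ 74.041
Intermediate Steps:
c(Q, v) = 5 + 52*v
D(u) = -62 + u**2 - 6*u (D(u) = (u**2 - 6*u) - 62 = -62 + u**2 - 6*u)
sqrt(D(49) + c(-48, 66)) = sqrt((-62 + 49**2 - 6*49) + (5 + 52*66)) = sqrt((-62 + 2401 - 294) + (5 + 3432)) = sqrt(2045 + 3437) = sqrt(5482)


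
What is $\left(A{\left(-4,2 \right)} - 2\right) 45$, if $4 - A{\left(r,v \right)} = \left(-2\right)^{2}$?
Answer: $-90$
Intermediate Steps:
$A{\left(r,v \right)} = 0$ ($A{\left(r,v \right)} = 4 - \left(-2\right)^{2} = 4 - 4 = 0$)
$\left(A{\left(-4,2 \right)} - 2\right) 45 = \left(0 - 2\right) 45 = \left(-2\right) 45 = -90$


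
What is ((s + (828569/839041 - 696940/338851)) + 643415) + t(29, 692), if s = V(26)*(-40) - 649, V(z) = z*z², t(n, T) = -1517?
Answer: -2509727987389586/40615697413 ≈ -61792.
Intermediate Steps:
V(z) = z³
s = -703689 (s = 26³*(-40) - 649 = 17576*(-40) - 649 = -703040 - 649 = -703689)
((s + (828569/839041 - 696940/338851)) + 643415) + t(29, 692) = ((-703689 + (828569/839041 - 696940/338851)) + 643415) - 1517 = ((-703689 + (828569*(1/839041) - 696940*1/338851)) + 643415) - 1517 = ((-703689 + (118367/119863 - 696940/338851)) + 643415) - 1517 = ((-703689 - 43428542903/40615697413) + 643415) - 1517 = (-28580862925399460/40615697413 + 643415) - 1517 = -2448113974414065/40615697413 - 1517 = -2509727987389586/40615697413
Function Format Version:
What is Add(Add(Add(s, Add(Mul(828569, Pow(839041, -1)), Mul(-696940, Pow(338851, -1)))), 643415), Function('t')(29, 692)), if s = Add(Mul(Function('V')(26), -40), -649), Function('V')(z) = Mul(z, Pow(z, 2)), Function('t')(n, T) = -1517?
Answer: Rational(-2509727987389586, 40615697413) ≈ -61792.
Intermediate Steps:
Function('V')(z) = Pow(z, 3)
s = -703689 (s = Add(Mul(Pow(26, 3), -40), -649) = Add(Mul(17576, -40), -649) = Add(-703040, -649) = -703689)
Add(Add(Add(s, Add(Mul(828569, Pow(839041, -1)), Mul(-696940, Pow(338851, -1)))), 643415), Function('t')(29, 692)) = Add(Add(Add(-703689, Add(Mul(828569, Pow(839041, -1)), Mul(-696940, Pow(338851, -1)))), 643415), -1517) = Add(Add(Add(-703689, Add(Mul(828569, Rational(1, 839041)), Mul(-696940, Rational(1, 338851)))), 643415), -1517) = Add(Add(Add(-703689, Add(Rational(118367, 119863), Rational(-696940, 338851))), 643415), -1517) = Add(Add(Add(-703689, Rational(-43428542903, 40615697413)), 643415), -1517) = Add(Add(Rational(-28580862925399460, 40615697413), 643415), -1517) = Add(Rational(-2448113974414065, 40615697413), -1517) = Rational(-2509727987389586, 40615697413)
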